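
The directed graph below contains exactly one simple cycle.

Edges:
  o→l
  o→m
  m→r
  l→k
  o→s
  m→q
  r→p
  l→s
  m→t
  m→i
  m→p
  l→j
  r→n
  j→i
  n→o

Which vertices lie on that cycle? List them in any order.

m, n, o, r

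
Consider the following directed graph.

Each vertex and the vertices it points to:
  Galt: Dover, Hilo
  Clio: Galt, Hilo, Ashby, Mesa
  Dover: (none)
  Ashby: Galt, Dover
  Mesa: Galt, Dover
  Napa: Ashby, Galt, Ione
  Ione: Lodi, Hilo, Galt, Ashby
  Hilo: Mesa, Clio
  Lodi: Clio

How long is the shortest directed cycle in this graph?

For each vertex v, BFS finds the shortest path from v back to v.
The shortest such closed walk is Hilo → Clio → Hilo, length 2.

2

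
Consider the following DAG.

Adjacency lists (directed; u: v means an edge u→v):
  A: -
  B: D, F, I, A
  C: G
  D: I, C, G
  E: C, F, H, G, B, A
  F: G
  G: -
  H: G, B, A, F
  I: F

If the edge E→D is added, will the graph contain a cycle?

No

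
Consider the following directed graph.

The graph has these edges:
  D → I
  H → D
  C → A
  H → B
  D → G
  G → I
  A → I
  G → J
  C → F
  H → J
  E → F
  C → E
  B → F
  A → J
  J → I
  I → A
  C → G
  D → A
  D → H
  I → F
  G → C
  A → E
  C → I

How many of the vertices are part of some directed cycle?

A vertex is on a directed cycle iff it belongs to a strongly connected component of size ≥ 2 (or has a self-loop).
The vertices on cycles are {A, C, D, G, H, I, J} — 7 in total.

7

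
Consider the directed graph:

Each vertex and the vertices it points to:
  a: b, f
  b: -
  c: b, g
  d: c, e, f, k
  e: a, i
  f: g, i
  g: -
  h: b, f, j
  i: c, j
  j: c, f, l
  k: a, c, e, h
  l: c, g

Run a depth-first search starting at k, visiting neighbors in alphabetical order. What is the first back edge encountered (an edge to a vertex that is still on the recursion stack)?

j→f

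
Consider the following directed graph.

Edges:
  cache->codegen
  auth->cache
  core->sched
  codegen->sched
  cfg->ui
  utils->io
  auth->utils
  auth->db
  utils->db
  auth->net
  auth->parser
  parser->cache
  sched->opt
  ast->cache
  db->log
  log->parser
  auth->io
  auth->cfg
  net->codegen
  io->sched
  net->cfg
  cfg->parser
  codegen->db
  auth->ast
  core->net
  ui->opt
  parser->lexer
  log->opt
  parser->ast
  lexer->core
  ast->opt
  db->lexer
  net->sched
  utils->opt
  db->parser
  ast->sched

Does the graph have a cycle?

Yes

DFS with white/gray/black marking, starting from log:
log gray
  opt gray
  opt black
  parser gray
    ast gray
      cache gray
        codegen gray
          db gray
            db→parser: parser is gray → back edge
Back edge found, so a cycle exists: parser → ast → cache → codegen → db → parser.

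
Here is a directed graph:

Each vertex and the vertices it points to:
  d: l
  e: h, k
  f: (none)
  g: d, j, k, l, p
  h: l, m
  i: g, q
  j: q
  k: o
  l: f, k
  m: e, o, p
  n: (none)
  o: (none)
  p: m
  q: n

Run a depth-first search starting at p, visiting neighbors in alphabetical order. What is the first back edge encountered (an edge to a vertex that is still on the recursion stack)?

DFS from p (visiting neighbors in alphabetical order); mark gray on enter, black on exit:
p gray
  m gray
    e gray
      h gray
        l gray
          f gray
          f black
          k gray
            o gray
            o black
          k black
        l black
        h→m: m is gray → back edge
First back edge: h → m.

h->m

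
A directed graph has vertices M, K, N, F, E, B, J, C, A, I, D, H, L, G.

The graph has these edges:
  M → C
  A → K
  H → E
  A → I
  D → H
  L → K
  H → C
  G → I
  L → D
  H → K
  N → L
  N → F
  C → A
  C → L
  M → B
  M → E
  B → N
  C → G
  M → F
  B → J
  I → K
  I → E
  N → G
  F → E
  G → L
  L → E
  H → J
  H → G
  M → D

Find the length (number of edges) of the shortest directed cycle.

For each vertex v, BFS finds the shortest path from v back to v.
The shortest such closed walk is C → L → D → H → C, length 4.

4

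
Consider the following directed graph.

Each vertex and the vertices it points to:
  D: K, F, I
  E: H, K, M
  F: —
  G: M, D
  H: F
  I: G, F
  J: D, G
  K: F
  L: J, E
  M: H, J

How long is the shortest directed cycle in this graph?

For each vertex v, BFS finds the shortest path from v back to v.
The shortest such closed walk is M → J → G → M, length 3.

3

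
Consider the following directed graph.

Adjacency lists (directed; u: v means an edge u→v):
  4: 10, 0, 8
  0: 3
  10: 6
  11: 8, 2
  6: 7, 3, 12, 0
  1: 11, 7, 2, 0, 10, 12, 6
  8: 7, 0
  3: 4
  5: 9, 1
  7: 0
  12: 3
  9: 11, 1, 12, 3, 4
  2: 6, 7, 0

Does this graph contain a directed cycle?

DFS with white/gray/black marking, starting from 9:
9 gray
  11 gray
    8 gray
      7 gray
        0 gray
          3 gray
            4 gray
              10 gray
                6 gray
                  6→7: 7 is gray → back edge
Back edge found, so a cycle exists: 7 → 0 → 3 → 4 → 10 → 6 → 7.

Yes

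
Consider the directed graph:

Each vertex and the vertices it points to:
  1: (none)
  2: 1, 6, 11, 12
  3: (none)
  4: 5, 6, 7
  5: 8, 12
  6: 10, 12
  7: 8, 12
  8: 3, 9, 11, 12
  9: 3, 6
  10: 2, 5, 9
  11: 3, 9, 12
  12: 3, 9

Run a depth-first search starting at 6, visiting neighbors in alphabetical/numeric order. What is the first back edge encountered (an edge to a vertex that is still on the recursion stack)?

2→6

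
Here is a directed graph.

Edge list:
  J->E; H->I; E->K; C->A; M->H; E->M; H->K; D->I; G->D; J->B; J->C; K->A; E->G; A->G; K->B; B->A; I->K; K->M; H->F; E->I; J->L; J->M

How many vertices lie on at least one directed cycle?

A vertex is on a directed cycle iff it belongs to a strongly connected component of size ≥ 2 (or has a self-loop).
The vertices on cycles are {A, B, D, G, H, I, K, M} — 8 in total.

8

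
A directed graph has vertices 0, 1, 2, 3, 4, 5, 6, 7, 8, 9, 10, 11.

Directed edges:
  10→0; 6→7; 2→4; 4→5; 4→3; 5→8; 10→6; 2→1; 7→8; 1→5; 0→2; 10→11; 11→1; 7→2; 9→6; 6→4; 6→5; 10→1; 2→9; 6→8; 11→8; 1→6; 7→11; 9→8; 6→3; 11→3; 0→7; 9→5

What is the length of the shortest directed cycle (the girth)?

4

For each vertex v, BFS finds the shortest path from v back to v.
The shortest such closed walk is 11 → 1 → 6 → 7 → 11, length 4.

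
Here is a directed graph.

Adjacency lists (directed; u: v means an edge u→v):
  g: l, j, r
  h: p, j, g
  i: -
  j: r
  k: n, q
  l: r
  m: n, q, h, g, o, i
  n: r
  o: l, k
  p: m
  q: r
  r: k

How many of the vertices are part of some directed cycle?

A vertex is on a directed cycle iff it belongs to a strongly connected component of size ≥ 2 (or has a self-loop).
The vertices on cycles are {h, k, m, n, p, q, r} — 7 in total.

7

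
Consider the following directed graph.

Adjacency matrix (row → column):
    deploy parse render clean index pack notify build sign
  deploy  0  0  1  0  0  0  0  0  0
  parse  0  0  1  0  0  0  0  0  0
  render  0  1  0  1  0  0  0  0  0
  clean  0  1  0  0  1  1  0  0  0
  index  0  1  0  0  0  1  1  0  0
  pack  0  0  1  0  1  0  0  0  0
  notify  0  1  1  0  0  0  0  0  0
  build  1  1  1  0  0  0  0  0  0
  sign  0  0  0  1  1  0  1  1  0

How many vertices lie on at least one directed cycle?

A vertex is on a directed cycle iff it belongs to a strongly connected component of size ≥ 2 (or has a self-loop).
The vertices on cycles are {pack, clean, index, parse, notify, render} — 6 in total.

6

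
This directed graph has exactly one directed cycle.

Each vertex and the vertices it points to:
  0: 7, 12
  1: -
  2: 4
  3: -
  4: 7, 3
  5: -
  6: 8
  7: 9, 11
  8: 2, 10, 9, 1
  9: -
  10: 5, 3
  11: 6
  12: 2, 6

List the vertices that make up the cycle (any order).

2, 4, 6, 7, 8, 11

DFS with gray/black marking from 7:
7 gray
  9 gray
  9 black
  11 gray
    6 gray
      8 gray
        2 gray
          4 gray
            4→7: 7 is gray → back edge
Back edge closes the cycle 7 → 11 → 6 → 8 → 2 → 4 → 7; its vertices are {2, 4, 6, 7, 8, 11}.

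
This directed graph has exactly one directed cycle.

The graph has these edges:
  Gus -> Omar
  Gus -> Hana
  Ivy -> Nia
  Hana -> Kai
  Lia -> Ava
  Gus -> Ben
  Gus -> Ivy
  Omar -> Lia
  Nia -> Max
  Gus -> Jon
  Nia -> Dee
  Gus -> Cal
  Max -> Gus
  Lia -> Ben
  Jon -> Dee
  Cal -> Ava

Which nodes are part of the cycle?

Gus, Ivy, Max, Nia

DFS with gray/black marking from Gus:
Gus gray
  Cal gray
    Ava gray
    Ava black
  Cal black
  Omar gray
    Lia gray
      Ben gray
      Ben black
      Lia→Ava: Ava black — skip
    Lia black
  Omar black
  Ivy gray
    Nia gray
      Dee gray
      Dee black
      Max gray
        Max→Gus: Gus is gray → back edge
Back edge closes the cycle Gus → Ivy → Nia → Max → Gus; its vertices are {Gus, Ivy, Max, Nia}.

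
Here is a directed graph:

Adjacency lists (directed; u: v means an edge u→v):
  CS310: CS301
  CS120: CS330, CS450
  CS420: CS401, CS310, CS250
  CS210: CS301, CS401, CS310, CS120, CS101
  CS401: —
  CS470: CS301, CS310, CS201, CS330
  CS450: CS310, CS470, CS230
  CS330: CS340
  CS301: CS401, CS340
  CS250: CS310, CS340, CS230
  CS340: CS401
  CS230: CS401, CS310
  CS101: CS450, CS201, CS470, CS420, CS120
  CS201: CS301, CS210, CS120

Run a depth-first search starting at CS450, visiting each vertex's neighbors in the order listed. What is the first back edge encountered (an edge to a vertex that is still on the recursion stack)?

CS120→CS450

DFS from CS450 (visiting each vertex's neighbors in the order listed); mark gray on enter, black on exit:
CS450 gray
  CS310 gray
    CS301 gray
      CS401 gray
      CS401 black
      CS340 gray
        CS340→CS401: CS401 black — skip
      CS340 black
    CS301 black
  CS310 black
  CS470 gray
    CS470→CS301: CS301 black — skip
    CS470→CS310: CS310 black — skip
    CS201 gray
      CS201→CS301: CS301 black — skip
      CS210 gray
        CS210→CS301: CS301 black — skip
        CS210→CS401: CS401 black — skip
        CS210→CS310: CS310 black — skip
        CS120 gray
          CS330 gray
            CS330→CS340: CS340 black — skip
          CS330 black
          CS120→CS450: CS450 is gray → back edge
First back edge: CS120 → CS450.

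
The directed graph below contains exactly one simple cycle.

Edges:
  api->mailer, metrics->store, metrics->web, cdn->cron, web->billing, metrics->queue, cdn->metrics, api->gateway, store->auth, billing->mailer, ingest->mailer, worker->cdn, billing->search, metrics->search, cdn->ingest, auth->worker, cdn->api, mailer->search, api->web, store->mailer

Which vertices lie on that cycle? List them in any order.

cdn, auth, store, worker, metrics

DFS with gray/black marking from cdn:
cdn gray
  metrics gray
    search gray
    search black
    store gray
      mailer gray
        mailer→search: search black — skip
      mailer black
      auth gray
        worker gray
          worker→cdn: cdn is gray → back edge
Back edge closes the cycle cdn → metrics → store → auth → worker → cdn; its vertices are {cdn, auth, store, worker, metrics}.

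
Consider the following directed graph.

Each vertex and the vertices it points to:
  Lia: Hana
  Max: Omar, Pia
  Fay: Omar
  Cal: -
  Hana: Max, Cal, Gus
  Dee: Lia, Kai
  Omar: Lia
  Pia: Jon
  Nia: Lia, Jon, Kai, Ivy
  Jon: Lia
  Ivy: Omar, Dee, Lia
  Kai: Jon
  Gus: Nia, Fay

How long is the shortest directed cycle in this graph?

For each vertex v, BFS finds the shortest path from v back to v.
The shortest such closed walk is Hana → Gus → Nia → Lia → Hana, length 4.

4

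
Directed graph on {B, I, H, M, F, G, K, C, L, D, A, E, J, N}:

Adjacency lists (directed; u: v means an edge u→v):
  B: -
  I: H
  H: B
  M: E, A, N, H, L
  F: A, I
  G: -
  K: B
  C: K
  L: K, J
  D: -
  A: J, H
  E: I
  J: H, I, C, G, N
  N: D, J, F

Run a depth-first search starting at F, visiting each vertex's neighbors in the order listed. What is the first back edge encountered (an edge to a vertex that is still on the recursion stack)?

N→J

DFS from F (visiting each vertex's neighbors in the order listed); mark gray on enter, black on exit:
F gray
  A gray
    J gray
      H gray
        B gray
        B black
      H black
      I gray
        I→H: H black — skip
      I black
      C gray
        K gray
          K→B: B black — skip
        K black
      C black
      G gray
      G black
      N gray
        D gray
        D black
        N→J: J is gray → back edge
First back edge: N → J.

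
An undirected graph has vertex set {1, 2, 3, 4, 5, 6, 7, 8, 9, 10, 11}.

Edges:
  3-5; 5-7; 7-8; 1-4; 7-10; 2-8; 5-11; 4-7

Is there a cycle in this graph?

No

DFS, tracking each vertex's parent; an edge to a visited non-parent vertex closes a cycle.
Start from 11:
visit 11 (parent –)
  visit 5 (parent 11)
    visit 7 (parent 5)
      visit 8 (parent 7)
        8–7: parent, skip
        visit 2 (parent 8)
          2–8: parent, skip
      visit 4 (parent 7)
        4–7: parent, skip
        visit 1 (parent 4)
          1–4: parent, skip
      visit 10 (parent 7)
        10–7: parent, skip
      7–5: parent, skip
    visit 3 (parent 5)
      3–5: parent, skip
    5–11: parent, skip
visit 6 (parent –)
visit 9 (parent –)
No non-parent visited neighbor found — the graph is a forest.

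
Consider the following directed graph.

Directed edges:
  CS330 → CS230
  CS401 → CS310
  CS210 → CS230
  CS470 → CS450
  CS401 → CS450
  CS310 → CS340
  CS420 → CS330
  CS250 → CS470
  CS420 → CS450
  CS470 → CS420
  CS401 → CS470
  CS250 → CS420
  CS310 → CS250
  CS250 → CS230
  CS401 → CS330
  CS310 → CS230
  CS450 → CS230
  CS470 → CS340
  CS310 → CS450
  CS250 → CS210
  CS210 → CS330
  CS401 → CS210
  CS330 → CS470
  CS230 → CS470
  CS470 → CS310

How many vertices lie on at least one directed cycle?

8

A vertex is on a directed cycle iff it belongs to a strongly connected component of size ≥ 2 (or has a self-loop).
The vertices on cycles are {CS210, CS230, CS250, CS310, CS330, CS420, CS450, CS470} — 8 in total.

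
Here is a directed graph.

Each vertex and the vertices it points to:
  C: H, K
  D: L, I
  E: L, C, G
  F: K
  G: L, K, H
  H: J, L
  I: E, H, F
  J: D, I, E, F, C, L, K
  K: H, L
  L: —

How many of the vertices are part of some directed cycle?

9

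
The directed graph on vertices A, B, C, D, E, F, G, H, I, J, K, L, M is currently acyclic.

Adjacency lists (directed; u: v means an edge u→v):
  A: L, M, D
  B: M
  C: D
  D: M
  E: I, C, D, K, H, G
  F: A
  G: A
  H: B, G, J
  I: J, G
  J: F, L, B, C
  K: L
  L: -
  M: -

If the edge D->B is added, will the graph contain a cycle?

Adding D→B creates a cycle iff B can already reach D.
Explore from B: no path reaches D. The graph stays acyclic.

No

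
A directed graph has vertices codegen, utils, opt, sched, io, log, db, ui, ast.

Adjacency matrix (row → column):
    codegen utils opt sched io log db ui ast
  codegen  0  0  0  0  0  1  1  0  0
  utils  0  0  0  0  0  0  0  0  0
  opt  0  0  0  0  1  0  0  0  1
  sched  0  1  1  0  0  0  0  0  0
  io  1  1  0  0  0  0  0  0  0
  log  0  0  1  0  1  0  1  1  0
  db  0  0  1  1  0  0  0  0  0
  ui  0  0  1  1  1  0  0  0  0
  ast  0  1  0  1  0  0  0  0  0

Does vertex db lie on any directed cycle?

db is on a cycle iff db can reach itself via ≥1 edge.
db → opt → io → codegen → db — yes.

Yes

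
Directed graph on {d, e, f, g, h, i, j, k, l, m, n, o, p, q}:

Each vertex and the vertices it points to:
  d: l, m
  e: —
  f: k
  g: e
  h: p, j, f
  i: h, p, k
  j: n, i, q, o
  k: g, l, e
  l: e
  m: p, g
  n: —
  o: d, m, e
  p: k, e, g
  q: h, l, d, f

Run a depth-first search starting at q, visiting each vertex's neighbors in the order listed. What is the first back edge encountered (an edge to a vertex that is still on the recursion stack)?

DFS from q (visiting each vertex's neighbors in the order listed); mark gray on enter, black on exit:
q gray
  h gray
    p gray
      k gray
        g gray
          e gray
          e black
        g black
        l gray
          l→e: e black — skip
        l black
        k→e: e black — skip
      k black
      p→e: e black — skip
      p→g: g black — skip
    p black
    j gray
      n gray
      n black
      i gray
        i→h: h is gray → back edge
First back edge: i → h.

i->h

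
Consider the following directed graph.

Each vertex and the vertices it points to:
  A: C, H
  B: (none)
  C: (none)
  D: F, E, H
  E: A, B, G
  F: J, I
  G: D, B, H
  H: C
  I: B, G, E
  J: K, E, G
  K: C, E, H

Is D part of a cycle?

Yes

D is on a cycle iff D can reach itself via ≥1 edge.
D → E → G → D — yes.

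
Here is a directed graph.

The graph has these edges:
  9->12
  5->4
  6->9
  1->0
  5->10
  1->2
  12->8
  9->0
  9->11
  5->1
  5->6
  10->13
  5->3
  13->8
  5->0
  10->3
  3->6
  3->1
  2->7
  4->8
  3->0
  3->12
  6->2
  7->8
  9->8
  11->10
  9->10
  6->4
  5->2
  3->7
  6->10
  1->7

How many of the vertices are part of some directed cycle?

5

A vertex is on a directed cycle iff it belongs to a strongly connected component of size ≥ 2 (or has a self-loop).
The vertices on cycles are {3, 6, 9, 10, 11} — 5 in total.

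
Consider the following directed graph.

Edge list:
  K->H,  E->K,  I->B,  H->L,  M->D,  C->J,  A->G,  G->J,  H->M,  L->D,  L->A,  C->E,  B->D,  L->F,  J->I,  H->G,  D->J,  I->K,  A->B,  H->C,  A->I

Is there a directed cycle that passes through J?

Yes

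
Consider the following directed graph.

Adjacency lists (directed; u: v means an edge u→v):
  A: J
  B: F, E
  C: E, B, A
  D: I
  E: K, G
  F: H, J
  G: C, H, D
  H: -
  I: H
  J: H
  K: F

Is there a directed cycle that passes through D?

No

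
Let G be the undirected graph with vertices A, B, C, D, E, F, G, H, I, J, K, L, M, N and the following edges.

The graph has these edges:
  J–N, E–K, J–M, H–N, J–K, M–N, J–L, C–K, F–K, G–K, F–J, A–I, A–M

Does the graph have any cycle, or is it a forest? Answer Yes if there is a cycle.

DFS, tracking each vertex's parent; an edge to a visited non-parent vertex closes a cycle.
Start from D:
visit D (parent –)
visit A (parent –)
  visit M (parent A)
    M–A: parent, skip
    visit N (parent M)
      N–M: parent, skip
      visit H (parent N)
        H–N: parent, skip
      visit J (parent N)
        visit L (parent J)
          L–J: parent, skip
        J–M: M visited and ≠ parent → cycle
Cycle: M – N – J – M.

Yes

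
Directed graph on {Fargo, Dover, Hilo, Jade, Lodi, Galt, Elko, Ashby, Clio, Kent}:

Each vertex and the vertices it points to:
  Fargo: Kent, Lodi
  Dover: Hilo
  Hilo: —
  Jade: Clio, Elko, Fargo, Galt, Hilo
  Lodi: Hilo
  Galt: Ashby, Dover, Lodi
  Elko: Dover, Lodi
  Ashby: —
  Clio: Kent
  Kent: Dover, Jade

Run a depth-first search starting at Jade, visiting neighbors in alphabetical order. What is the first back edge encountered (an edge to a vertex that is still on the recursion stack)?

Kent->Jade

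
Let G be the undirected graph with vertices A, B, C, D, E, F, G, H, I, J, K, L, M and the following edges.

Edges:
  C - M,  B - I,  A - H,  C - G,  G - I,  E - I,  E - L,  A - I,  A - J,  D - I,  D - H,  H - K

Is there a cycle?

Yes

DFS, tracking each vertex's parent; an edge to a visited non-parent vertex closes a cycle.
Start from B:
visit B (parent –)
  visit I (parent B)
    I–B: parent, skip
    visit E (parent I)
      visit L (parent E)
        L–E: parent, skip
      E–I: parent, skip
    visit D (parent I)
      visit H (parent D)
        H–D: parent, skip
        visit A (parent H)
          A–H: parent, skip
          A–I: I visited and ≠ parent → cycle
Cycle: I – D – H – A – I.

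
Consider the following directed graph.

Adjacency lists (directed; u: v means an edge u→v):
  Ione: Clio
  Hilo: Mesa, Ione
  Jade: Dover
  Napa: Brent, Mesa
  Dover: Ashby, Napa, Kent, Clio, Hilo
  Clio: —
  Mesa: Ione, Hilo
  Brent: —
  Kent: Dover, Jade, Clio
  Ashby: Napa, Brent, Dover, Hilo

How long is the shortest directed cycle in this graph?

2

For each vertex v, BFS finds the shortest path from v back to v.
The shortest such closed walk is Dover → Kent → Dover, length 2.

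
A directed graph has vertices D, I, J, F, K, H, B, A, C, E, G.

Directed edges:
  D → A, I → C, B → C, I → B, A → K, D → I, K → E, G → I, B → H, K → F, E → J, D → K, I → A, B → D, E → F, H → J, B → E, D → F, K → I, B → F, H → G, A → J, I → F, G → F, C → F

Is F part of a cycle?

No

F lies on a cycle iff there is a path from F back to itself.
Exploring from F, it never reaches itself; equivalently, its strongly connected component is a singleton.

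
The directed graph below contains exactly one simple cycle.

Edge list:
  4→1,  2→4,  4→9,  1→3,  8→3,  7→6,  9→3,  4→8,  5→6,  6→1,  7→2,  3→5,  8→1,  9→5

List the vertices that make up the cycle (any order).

DFS with gray/black marking from 6:
6 gray
  1 gray
    3 gray
      5 gray
        5→6: 6 is gray → back edge
Back edge closes the cycle 6 → 1 → 3 → 5 → 6; its vertices are {1, 3, 5, 6}.

1, 3, 5, 6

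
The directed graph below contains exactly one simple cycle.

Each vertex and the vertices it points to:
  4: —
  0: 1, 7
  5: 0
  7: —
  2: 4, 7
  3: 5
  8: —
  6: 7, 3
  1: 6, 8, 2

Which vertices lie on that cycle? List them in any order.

0, 1, 3, 5, 6

DFS with gray/black marking from 1:
1 gray
  6 gray
    7 gray
    7 black
    3 gray
      5 gray
        0 gray
          0→1: 1 is gray → back edge
Back edge closes the cycle 1 → 6 → 3 → 5 → 0 → 1; its vertices are {0, 1, 3, 5, 6}.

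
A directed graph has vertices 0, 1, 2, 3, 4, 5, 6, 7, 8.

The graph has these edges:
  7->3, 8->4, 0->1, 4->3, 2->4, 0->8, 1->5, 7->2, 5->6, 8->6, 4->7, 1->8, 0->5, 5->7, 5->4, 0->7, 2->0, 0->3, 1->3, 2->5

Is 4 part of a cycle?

4 is on a cycle iff 4 can reach itself via ≥1 edge.
4 → 7 → 2 → 4 — yes.

Yes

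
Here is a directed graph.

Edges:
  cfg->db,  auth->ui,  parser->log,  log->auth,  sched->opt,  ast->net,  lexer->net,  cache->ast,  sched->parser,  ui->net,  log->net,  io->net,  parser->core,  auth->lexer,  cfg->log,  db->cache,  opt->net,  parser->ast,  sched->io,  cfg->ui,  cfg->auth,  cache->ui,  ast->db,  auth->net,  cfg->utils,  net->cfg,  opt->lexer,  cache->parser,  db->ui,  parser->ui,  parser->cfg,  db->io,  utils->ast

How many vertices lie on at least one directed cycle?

12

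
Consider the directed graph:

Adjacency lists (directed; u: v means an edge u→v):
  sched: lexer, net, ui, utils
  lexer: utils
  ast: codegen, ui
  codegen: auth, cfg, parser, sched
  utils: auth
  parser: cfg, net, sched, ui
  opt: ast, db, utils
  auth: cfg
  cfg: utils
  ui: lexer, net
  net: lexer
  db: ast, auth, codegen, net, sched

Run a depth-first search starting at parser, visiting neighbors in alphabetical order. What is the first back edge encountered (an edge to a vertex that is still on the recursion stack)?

DFS from parser (visiting neighbors in alphabetical order); mark gray on enter, black on exit:
parser gray
  cfg gray
    utils gray
      auth gray
        auth→cfg: cfg is gray → back edge
First back edge: auth → cfg.

auth->cfg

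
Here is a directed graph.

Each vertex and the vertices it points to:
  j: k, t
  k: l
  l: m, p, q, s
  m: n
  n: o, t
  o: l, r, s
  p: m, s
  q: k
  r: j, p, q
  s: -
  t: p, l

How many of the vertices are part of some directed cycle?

10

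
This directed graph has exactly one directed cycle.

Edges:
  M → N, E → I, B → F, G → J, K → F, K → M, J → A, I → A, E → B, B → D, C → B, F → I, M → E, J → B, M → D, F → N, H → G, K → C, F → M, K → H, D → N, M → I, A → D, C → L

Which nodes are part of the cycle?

DFS with gray/black marking from F:
F gray
  I gray
    A gray
      D gray
        N gray
        N black
      D black
    A black
  I black
  F→N: N black — skip
  M gray
    M→I: I black — skip
    E gray
      B gray
        B→F: F is gray → back edge
Back edge closes the cycle F → M → E → B → F; its vertices are {B, E, F, M}.

B, E, F, M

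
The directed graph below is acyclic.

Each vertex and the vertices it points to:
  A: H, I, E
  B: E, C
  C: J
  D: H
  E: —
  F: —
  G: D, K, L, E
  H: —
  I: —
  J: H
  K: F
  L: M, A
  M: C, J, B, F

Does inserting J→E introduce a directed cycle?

No

Adding J→E creates a cycle iff E can already reach J.
Explore from E: no path reaches J. The graph stays acyclic.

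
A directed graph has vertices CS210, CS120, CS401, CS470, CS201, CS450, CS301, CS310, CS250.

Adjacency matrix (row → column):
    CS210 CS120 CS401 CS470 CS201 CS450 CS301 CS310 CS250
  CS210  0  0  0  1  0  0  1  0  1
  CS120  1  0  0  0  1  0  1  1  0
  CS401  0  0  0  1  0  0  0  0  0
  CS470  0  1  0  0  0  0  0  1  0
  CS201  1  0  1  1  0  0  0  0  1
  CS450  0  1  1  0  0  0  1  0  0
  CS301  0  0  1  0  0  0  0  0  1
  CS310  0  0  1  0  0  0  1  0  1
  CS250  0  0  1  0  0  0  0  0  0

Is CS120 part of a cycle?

Yes

CS120 is on a cycle iff CS120 can reach itself via ≥1 edge.
CS120 → CS210 → CS470 → CS120 — yes.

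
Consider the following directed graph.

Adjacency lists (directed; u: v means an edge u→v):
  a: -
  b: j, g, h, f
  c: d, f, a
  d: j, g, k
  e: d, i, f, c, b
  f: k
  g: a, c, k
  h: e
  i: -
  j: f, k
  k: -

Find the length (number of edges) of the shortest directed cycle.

3

For each vertex v, BFS finds the shortest path from v back to v.
The shortest such closed walk is e → b → h → e, length 3.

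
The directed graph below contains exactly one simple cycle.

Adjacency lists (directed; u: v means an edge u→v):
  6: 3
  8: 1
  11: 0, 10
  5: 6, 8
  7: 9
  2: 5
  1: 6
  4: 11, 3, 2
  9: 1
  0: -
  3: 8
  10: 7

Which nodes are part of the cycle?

DFS with gray/black marking from 3:
3 gray
  8 gray
    1 gray
      6 gray
        6→3: 3 is gray → back edge
Back edge closes the cycle 3 → 8 → 1 → 6 → 3; its vertices are {1, 3, 6, 8}.

1, 3, 6, 8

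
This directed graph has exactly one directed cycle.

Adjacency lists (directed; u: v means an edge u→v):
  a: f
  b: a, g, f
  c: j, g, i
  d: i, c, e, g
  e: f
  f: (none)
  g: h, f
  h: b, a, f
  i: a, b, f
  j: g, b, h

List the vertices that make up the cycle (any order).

DFS with gray/black marking from b:
b gray
  a gray
    f gray
    f black
  a black
  g gray
    h gray
      h→b: b is gray → back edge
Back edge closes the cycle b → g → h → b; its vertices are {b, g, h}.

b, g, h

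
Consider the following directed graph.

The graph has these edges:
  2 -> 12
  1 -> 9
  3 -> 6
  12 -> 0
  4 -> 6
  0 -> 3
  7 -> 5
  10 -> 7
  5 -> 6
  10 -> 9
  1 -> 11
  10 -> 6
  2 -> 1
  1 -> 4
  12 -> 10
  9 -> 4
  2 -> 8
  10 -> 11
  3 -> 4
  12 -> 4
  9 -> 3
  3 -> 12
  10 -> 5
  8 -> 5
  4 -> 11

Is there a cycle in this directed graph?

DFS with white/gray/black marking, starting from 2:
2 gray
  8 gray
    5 gray
      6 gray
      6 black
    5 black
  8 black
  1 gray
    11 gray
    11 black
    4 gray
      4→6: 6 black — skip
      4→11: 11 black — skip
    4 black
    9 gray
      9→4: 4 black — skip
      3 gray
        3→4: 4 black — skip
        3→6: 6 black — skip
        12 gray
          10 gray
            7 gray
              7→5: 5 black — skip
            7 black
            10→9: 9 is gray → back edge
Back edge found, so a cycle exists: 9 → 3 → 12 → 10 → 9.

Yes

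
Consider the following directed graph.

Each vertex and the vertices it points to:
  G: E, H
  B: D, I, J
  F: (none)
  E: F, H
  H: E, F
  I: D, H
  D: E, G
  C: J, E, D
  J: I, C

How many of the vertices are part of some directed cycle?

4

A vertex is on a directed cycle iff it belongs to a strongly connected component of size ≥ 2 (or has a self-loop).
The vertices on cycles are {C, E, H, J} — 4 in total.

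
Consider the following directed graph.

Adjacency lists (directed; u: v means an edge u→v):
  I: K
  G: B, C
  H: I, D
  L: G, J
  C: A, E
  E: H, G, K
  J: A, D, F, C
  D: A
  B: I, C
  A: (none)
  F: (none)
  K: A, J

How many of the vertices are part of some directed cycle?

8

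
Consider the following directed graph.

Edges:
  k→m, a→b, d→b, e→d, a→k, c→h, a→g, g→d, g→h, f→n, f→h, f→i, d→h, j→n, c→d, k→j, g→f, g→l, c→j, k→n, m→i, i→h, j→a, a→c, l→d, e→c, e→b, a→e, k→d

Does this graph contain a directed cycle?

Yes

DFS with white/gray/black marking, starting from n:
n gray
n black
l gray
  d gray
    h gray
    h black
    b gray
    b black
  d black
l black
a gray
  e gray
    e→d: d black — skip
    e→b: b black — skip
    c gray
      c→h: h black — skip
      j gray
        j→a: a is gray → back edge
Back edge found, so a cycle exists: a → e → c → j → a.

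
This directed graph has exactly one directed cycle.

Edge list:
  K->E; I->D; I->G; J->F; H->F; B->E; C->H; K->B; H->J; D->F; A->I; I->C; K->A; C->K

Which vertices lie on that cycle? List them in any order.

A, C, I, K

DFS with gray/black marking from K:
K gray
  E gray
  E black
  A gray
    I gray
      C gray
        C→K: K is gray → back edge
Back edge closes the cycle K → A → I → C → K; its vertices are {A, C, I, K}.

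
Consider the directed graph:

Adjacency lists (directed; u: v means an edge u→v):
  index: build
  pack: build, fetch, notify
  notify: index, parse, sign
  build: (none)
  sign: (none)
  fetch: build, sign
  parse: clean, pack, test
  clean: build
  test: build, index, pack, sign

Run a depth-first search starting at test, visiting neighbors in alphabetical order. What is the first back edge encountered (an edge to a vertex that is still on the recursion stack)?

DFS from test (visiting neighbors in alphabetical order); mark gray on enter, black on exit:
test gray
  build gray
  build black
  index gray
    index→build: build black — skip
  index black
  pack gray
    pack→build: build black — skip
    fetch gray
      fetch→build: build black — skip
      sign gray
      sign black
    fetch black
    notify gray
      notify→index: index black — skip
      parse gray
        clean gray
          clean→build: build black — skip
        clean black
        parse→pack: pack is gray → back edge
First back edge: parse → pack.

parse→pack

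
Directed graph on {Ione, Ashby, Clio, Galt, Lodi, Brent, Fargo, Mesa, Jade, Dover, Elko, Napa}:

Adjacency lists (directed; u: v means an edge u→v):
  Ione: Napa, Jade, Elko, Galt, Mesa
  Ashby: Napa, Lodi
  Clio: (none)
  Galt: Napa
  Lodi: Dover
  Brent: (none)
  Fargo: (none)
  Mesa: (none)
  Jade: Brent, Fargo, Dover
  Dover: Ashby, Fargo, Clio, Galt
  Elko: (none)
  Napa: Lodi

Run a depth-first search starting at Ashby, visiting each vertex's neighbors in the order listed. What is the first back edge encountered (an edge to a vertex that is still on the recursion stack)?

DFS from Ashby (visiting each vertex's neighbors in the order listed); mark gray on enter, black on exit:
Ashby gray
  Napa gray
    Lodi gray
      Dover gray
        Dover→Ashby: Ashby is gray → back edge
First back edge: Dover → Ashby.

Dover→Ashby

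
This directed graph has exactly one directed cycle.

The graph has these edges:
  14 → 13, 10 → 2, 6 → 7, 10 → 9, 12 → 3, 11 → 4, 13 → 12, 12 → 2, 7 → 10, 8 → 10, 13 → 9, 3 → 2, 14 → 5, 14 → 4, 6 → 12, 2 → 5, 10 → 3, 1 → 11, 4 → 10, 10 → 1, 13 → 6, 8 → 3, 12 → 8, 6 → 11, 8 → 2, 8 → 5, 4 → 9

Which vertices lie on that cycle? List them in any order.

1, 4, 10, 11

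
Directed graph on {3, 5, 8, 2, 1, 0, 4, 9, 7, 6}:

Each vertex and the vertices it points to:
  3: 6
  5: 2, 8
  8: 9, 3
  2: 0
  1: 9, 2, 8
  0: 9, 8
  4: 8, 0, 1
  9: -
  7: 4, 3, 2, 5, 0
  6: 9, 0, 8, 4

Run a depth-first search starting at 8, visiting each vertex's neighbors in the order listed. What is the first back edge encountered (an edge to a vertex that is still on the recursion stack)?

DFS from 8 (visiting each vertex's neighbors in the order listed); mark gray on enter, black on exit:
8 gray
  9 gray
  9 black
  3 gray
    6 gray
      6→9: 9 black — skip
      0 gray
        0→9: 9 black — skip
        0→8: 8 is gray → back edge
First back edge: 0 → 8.

0->8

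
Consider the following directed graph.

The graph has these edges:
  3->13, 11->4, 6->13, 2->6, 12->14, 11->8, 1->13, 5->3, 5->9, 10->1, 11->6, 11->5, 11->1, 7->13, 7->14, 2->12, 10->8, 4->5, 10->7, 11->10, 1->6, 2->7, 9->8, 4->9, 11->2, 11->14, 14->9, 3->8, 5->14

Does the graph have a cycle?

No

DFS with white/gray/black marking, starting from 2:
2 gray
  7 gray
    14 gray
      9 gray
        8 gray
        8 black
      9 black
    14 black
    13 gray
    13 black
  7 black
  12 gray
    12→14: 14 black — skip
  12 black
  6 gray
    6→13: 13 black — skip
  6 black
2 black
1 gray
  1→13: 13 black — skip
  1→6: 6 black — skip
1 black
3 gray
  3→13: 13 black — skip
  3→8: 8 black — skip
3 black
4 gray
  4→9: 9 black — skip
  5 gray
    5→9: 9 black — skip
    5→14: 14 black — skip
    5→3: 3 black — skip
  5 black
4 black
10 gray
  10→1: 1 black — skip
  10→7: 7 black — skip
  10→8: 8 black — skip
10 black
11 gray
  11→10: 10 black — skip
  11→6: 6 black — skip
  11→5: 5 black — skip
  11→8: 8 black — skip
  11→2: 2 black — skip
  11→4: 4 black — skip
  11→1: 1 black — skip
  11→14: 14 black — skip
11 black
Every edge goes to a white or black vertex — no back edge, so the graph is acyclic.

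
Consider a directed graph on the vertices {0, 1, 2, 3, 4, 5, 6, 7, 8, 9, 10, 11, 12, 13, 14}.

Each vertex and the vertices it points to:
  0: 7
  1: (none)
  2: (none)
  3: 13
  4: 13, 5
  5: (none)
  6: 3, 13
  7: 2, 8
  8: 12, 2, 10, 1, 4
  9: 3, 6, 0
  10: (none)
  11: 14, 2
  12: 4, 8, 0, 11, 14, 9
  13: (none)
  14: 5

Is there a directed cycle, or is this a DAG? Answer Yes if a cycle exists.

DFS with white/gray/black marking, starting from 7:
7 gray
  2 gray
  2 black
  8 gray
    12 gray
      4 gray
        13 gray
        13 black
        5 gray
        5 black
      4 black
      12→8: 8 is gray → back edge
Back edge found, so a cycle exists: 8 → 12 → 8.

Yes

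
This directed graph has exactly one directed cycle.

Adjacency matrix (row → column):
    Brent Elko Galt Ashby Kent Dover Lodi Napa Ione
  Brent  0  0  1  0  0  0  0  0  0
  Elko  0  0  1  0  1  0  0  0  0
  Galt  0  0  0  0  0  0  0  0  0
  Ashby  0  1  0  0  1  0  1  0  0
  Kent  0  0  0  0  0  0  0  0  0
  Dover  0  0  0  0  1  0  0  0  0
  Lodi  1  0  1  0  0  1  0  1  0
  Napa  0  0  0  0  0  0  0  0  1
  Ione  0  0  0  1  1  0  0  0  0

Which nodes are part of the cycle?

Ione, Lodi, Napa, Ashby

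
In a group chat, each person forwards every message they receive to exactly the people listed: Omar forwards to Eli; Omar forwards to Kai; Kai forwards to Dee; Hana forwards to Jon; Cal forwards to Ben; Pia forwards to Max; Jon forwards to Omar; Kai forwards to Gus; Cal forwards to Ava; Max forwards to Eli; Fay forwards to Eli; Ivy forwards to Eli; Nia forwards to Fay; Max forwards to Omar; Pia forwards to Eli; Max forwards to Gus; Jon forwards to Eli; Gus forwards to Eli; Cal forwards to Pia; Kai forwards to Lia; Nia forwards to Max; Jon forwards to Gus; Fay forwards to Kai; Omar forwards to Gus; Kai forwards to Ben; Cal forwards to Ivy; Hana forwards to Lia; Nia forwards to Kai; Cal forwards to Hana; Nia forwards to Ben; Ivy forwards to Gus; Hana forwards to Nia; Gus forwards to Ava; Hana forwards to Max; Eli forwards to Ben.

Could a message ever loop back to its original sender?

DFS with white/gray/black marking, starting from Eli:
Eli gray
  Ben gray
  Ben black
Eli black
Fay gray
  Fay→Eli: Eli black — skip
  Kai gray
    Kai→Ben: Ben black — skip
    Lia gray
    Lia black
    Dee gray
    Dee black
    Gus gray
      Gus→Eli: Eli black — skip
      Ava gray
      Ava black
    Gus black
  Kai black
Fay black
Max gray
  Max→Eli: Eli black — skip
  Omar gray
    Omar→Eli: Eli black — skip
    Omar→Kai: Kai black — skip
    Omar→Gus: Gus black — skip
  Omar black
  Max→Gus: Gus black — skip
Max black
Ivy gray
  Ivy→Eli: Eli black — skip
  Ivy→Gus: Gus black — skip
Ivy black
Nia gray
  Nia→Max: Max black — skip
  Nia→Ben: Ben black — skip
  Nia→Kai: Kai black — skip
  Nia→Fay: Fay black — skip
Nia black
Hana gray
  Hana→Lia: Lia black — skip
  Hana→Max: Max black — skip
  Jon gray
    Jon→Gus: Gus black — skip
    Jon→Omar: Omar black — skip
    Jon→Eli: Eli black — skip
  Jon black
  Hana→Nia: Nia black — skip
Hana black
Cal gray
  Cal→Ivy: Ivy black — skip
  Cal→Ava: Ava black — skip
  Pia gray
    Pia→Eli: Eli black — skip
    Pia→Max: Max black — skip
  Pia black
  Cal→Hana: Hana black — skip
  Cal→Ben: Ben black — skip
Cal black
Every edge goes to a white or black vertex — no back edge, so the graph is acyclic.

No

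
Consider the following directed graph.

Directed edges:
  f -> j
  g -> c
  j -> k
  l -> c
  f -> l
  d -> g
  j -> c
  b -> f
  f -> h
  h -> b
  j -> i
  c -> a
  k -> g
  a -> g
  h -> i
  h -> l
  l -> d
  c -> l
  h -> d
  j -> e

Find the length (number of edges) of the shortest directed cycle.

2

For each vertex v, BFS finds the shortest path from v back to v.
The shortest such closed walk is l → c → l, length 2.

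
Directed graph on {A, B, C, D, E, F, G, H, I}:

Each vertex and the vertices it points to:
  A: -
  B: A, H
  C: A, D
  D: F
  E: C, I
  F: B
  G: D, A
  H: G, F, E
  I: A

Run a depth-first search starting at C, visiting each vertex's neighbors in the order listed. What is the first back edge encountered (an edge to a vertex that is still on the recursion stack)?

G->D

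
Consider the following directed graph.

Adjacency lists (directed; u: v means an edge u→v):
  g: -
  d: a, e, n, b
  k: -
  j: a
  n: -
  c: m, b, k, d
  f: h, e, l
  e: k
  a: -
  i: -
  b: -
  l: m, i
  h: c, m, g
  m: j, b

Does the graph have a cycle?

DFS with white/gray/black marking, starting from m:
m gray
  j gray
    a gray
    a black
  j black
  b gray
  b black
m black
g gray
g black
d gray
  d→a: a black — skip
  e gray
    k gray
    k black
  e black
  n gray
  n black
  d→b: b black — skip
d black
c gray
  c→m: m black — skip
  c→b: b black — skip
  c→k: k black — skip
  c→d: d black — skip
c black
f gray
  h gray
    h→c: c black — skip
    h→m: m black — skip
    h→g: g black — skip
  h black
  f→e: e black — skip
  l gray
    l→m: m black — skip
    i gray
    i black
  l black
f black
Every edge goes to a white or black vertex — no back edge, so the graph is acyclic.

No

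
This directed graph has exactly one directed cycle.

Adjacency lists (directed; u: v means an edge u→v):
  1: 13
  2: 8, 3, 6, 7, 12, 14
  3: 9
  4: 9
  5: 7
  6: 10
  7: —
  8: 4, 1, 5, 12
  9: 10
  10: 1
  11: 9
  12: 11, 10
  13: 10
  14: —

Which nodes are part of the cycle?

1, 10, 13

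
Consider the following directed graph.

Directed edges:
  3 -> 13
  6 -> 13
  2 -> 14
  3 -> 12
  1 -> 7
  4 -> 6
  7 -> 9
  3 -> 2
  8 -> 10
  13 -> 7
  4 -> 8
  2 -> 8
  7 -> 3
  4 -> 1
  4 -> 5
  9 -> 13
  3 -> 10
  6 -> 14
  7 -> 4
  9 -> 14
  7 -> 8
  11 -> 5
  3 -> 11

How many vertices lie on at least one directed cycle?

A vertex is on a directed cycle iff it belongs to a strongly connected component of size ≥ 2 (or has a self-loop).
The vertices on cycles are {1, 3, 4, 6, 7, 9, 13} — 7 in total.

7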